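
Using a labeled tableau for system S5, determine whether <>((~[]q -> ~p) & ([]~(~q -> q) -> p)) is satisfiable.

Satisfiable

1. <>((~[]q -> ~p) & ([]~(~q -> q) -> p)), 0
2. (~[]q -> ~p) & ([]~(~q -> q) -> p), 1   [<>-rule on 1: fresh world 1, 0R1]
3. ~[]q -> ~p, 1   [&-rule on 2]
4. []~(~q -> q) -> p, 1   [&-rule on 2]
5. ~p, 1   [->-rule on 3 (branches; this branch)]
6. ~[]~(~q -> q), 1   [->-rule on 4 (branches; this branch)]
7. ~q -> q, 2   [~[]-rule on 6: fresh world 2, 1R2]
8. q, 2   [->-rule on 7 (branches; this branch)]
Accessibility: 0R0, 0R1, 0R2, 1R0, 1R1, 1R2, 2R0, 2R1, 2R2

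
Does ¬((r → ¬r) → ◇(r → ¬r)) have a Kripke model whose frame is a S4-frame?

Unsatisfiable (every branch closes)

1. ¬((r → ¬r) → ◇(r → ¬r)), w0
2. r → ¬r, w0
3. ¬◇(r → ¬r), w0
4. ¬(r → ¬r), w0
5. r, w0
6. ¬r, w0
Accessibility: w0Rw0
Branch closes: r and ¬r both at w0.
Every branch closes; the branch above is one of them.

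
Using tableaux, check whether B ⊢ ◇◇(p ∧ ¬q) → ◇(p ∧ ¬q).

No, not valid

Tableau for the negation ¬(◇◇(p ∧ ¬q) → ◇(p ∧ ¬q)):
1. ¬(◇◇(p ∧ ¬q) → ◇(p ∧ ¬q)), 0
2. ◇◇(p ∧ ¬q), 0
3. ¬◇(p ∧ ¬q), 0
4. ¬(p ∧ ¬q), 0
5. q, 0
6. ◇(p ∧ ¬q), 1
7. ¬(p ∧ ¬q), 1
8. q, 1
9. p ∧ ¬q, 2
10. p, 2
11. ¬q, 2
Accessibility: 0R0, 0R1, 1R0, 1R1, 1R2, 2R1, 2R2
The negation has an open branch (countermodel exists).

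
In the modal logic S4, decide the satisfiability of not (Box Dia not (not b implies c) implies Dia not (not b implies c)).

Unsatisfiable (every branch closes)

1. not (Box Dia not (not b implies c) implies Dia not (not b implies c)), 0
2. Box Dia not (not b implies c), 0
3. not Dia not (not b implies c), 0
4. Dia not (not b implies c), 0
5. not b implies c, 0
6. c, 0
7. not (not b implies c), 1
8. not b, 1
9. not c, 1
10. Dia not (not b implies c), 1
11. not b implies c, 1
12. c, 1
Accessibility: 0R0, 0R1, 1R1
Branch closes: c and not c both at 1.
Every branch closes; the branch above is one of them.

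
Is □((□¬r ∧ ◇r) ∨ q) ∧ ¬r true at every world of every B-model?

Tableau for the negation ¬(□((□¬r ∧ ◇r) ∨ q) ∧ ¬r):
1. ¬(□((□¬r ∧ ◇r) ∨ q) ∧ ¬r), w0
2. r, w0
Accessibility: w0Rw0
The negation has an open branch (countermodel exists).

No, not valid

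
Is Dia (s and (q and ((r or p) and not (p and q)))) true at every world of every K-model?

Tableau for the negation not Dia (s and (q and ((r or p) and not (p and q)))):
1. not Dia (s and (q and ((r or p) and not (p and q)))), w0
The negation has an open branch (countermodel exists).

Invalid (countermodel exists)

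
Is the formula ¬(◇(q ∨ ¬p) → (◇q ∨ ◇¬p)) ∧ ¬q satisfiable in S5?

1. ¬(◇(q ∨ ¬p) → (◇q ∨ ◇¬p)) ∧ ¬q, u
2. ¬(◇(q ∨ ¬p) → (◇q ∨ ◇¬p)), u   [∧-rule on 1]
3. ¬q, u   [∧-rule on 1]
4. ◇(q ∨ ¬p), u   [¬→-rule on 2]
5. ¬(◇q ∨ ◇¬p), u   [¬→-rule on 2]
6. ¬◇q, u   [¬∨-rule on 5]
7. ¬◇¬p, u   [¬∨-rule on 5]
8. p, u   [¬◇-rule on 7 via uRu]
9. q ∨ ¬p, v   [◇-rule on 4: fresh world v, uRv]
10. ¬q, v   [¬◇-rule on 6 via uRv]
11. p, v   [¬◇-rule on 7 via uRv]
12. ¬p, v   [∨-rule on 9 (branches; this branch)]
Accessibility: uRu, uRv, vRu, vRv
Branch closes: p and ¬p both at v.
All branches of the tableau close; one closing branch shown above.

No, unsatisfiable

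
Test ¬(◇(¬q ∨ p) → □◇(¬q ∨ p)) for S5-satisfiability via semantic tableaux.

1. ¬(◇(¬q ∨ p) → □◇(¬q ∨ p)), w0
2. ◇(¬q ∨ p), w0
3. ¬□◇(¬q ∨ p), w0
4. ¬q ∨ p, w1
5. p, w1
6. ¬◇(¬q ∨ p), w2
7. ¬(¬q ∨ p), w0
8. q, w0
9. ¬p, w0
10. ¬(¬q ∨ p), w1
11. q, w1
12. ¬p, w1
Accessibility: w0Rw0, w0Rw1, w0Rw2, w1Rw0, w1Rw1, w1Rw2, w2Rw0, w2Rw1, w2Rw2
Branch closes: p and ¬p both at w1.
All branches of the tableau close; one closing branch shown above.

Unsatisfiable (every branch closes)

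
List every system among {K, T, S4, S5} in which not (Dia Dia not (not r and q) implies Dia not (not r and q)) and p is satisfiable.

S4-tableau for the formula:
1. not (Dia Dia not (not r and q) implies Dia not (not r and q)) and p, 0
2. not (Dia Dia not (not r and q) implies Dia not (not r and q)), 0
3. p, 0
4. Dia Dia not (not r and q), 0
5. not Dia not (not r and q), 0
6. not r and q, 0
7. not r, 0
8. q, 0
9. Dia not (not r and q), 1
10. not r and q, 1
11. not r, 1
12. q, 1
13. not (not r and q), 2
14. not r and q, 2
15. not r, 2
16. q, 2
17. not q, 2
Accessibility: 0R0, 0R1, 0R2, 1R1, 1R2, 2R2
Branch closes: q and not q both at 2.
Every branch closes (one shown): unsatisfiable in S4, hence also in S5 (every S5-frame is an S4-frame).
T-tableau for the formula:
1. not (Dia Dia not (not r and q) implies Dia not (not r and q)) and p, 0
2. not (Dia Dia not (not r and q) implies Dia not (not r and q)), 0
3. p, 0
4. Dia Dia not (not r and q), 0
5. not Dia not (not r and q), 0
6. not r and q, 0
7. not r, 0
8. q, 0
9. Dia not (not r and q), 1
10. not r and q, 1
11. not r, 1
12. q, 1
13. not (not r and q), 2
14. not q, 2
Accessibility: 0R0, 0R1, 1R1, 1R2, 2R2
Complete open branch: satisfiable in T, hence also in K (this T-model is also a K-model).

K, T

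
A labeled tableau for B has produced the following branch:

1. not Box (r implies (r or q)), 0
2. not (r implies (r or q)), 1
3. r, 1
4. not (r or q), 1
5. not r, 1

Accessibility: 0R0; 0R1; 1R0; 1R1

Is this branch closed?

Yes, closed

Both r and not r appear at 1.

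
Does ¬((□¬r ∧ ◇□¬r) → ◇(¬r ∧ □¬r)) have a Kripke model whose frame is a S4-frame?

1. ¬((□¬r ∧ ◇□¬r) → ◇(¬r ∧ □¬r)), 0
2. □¬r ∧ ◇□¬r, 0
3. ¬◇(¬r ∧ □¬r), 0
4. □¬r, 0
5. ◇□¬r, 0
6. ¬(¬r ∧ □¬r), 0
7. ¬r, 0
8. ¬□¬r, 0
9. □¬r, 1
10. ¬(¬r ∧ □¬r), 1
11. ¬r, 1
12. ¬□¬r, 1
13. r, 2
14. ¬(¬r ∧ □¬r), 2
15. ¬r, 2
Accessibility: 0R0, 0R1, 0R2, 1R1, 2R2
Branch closes: r and ¬r both at 2.
All branches of the tableau close; one closing branch shown above.

No, unsatisfiable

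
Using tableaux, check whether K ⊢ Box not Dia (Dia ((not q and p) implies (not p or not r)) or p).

Tableau for the negation not Box not Dia (Dia ((not q and p) implies (not p or not r)) or p):
1. not Box not Dia (Dia ((not q and p) implies (not p or not r)) or p), u
2. Dia (Dia ((not q and p) implies (not p or not r)) or p), v   [neg-Box-rule on 1: fresh world v, uRv]
3. Dia ((not q and p) implies (not p or not r)) or p, w   [Dia-rule on 2: fresh world w, vRw]
4. p, w   [or-rule on 3 (branches; this branch)]
Accessibility: uRv, vRw
The negation has an open branch (countermodel exists).

Invalid (countermodel exists)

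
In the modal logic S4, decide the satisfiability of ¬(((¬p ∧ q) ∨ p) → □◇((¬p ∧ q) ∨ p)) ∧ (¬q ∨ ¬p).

1. ¬(((¬p ∧ q) ∨ p) → □◇((¬p ∧ q) ∨ p)) ∧ (¬q ∨ ¬p), w0
2. ¬(((¬p ∧ q) ∨ p) → □◇((¬p ∧ q) ∨ p)), w0
3. ¬q ∨ ¬p, w0
4. (¬p ∧ q) ∨ p, w0
5. ¬□◇((¬p ∧ q) ∨ p), w0
6. ¬p, w0
7. ¬p ∧ q, w0
8. q, w0
9. ¬◇((¬p ∧ q) ∨ p), w1
10. ¬((¬p ∧ q) ∨ p), w1
11. ¬(¬p ∧ q), w1
12. ¬p, w1
13. ¬q, w1
Accessibility: w0Rw0, w0Rw1, w1Rw1

Satisfiable (open branch found)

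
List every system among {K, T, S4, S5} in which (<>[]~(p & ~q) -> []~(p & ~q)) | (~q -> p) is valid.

S4-tableau for the negation ~((<>[]~(p & ~q) -> []~(p & ~q)) | (~q -> p)):
1. ~((<>[]~(p & ~q) -> []~(p & ~q)) | (~q -> p)), u
2. ~(<>[]~(p & ~q) -> []~(p & ~q)), u   [~|-rule on 1]
3. ~(~q -> p), u   [~|-rule on 1]
4. <>[]~(p & ~q), u   [~->-rule on 2]
5. ~[]~(p & ~q), u   [~->-rule on 2]
6. ~q, u   [~->-rule on 3]
7. ~p, u   [~->-rule on 3]
8. []~(p & ~q), v   [<>-rule on 4: fresh world v, uRv]
9. ~(p & ~q), v   [[]-rule on 8 via vRv]
10. q, v   [~&-rule on 9 (branches; this branch)]
11. p & ~q, w   [~[]-rule on 5: fresh world w, uRw]
12. p, w   [&-rule on 11]
13. ~q, w   [&-rule on 11]
Accessibility: uRu, uRv, uRw, vRv, wRw
Complete open branch: countermodel on an S4-frame, so not valid in S4, nor in K, T (the same frame is also a K-frame and a T-frame).
S5-tableau for the negation ~((<>[]~(p & ~q) -> []~(p & ~q)) | (~q -> p)):
1. ~((<>[]~(p & ~q) -> []~(p & ~q)) | (~q -> p)), u
2. ~(<>[]~(p & ~q) -> []~(p & ~q)), u   [~|-rule on 1]
3. ~(~q -> p), u   [~|-rule on 1]
4. <>[]~(p & ~q), u   [~->-rule on 2]
5. ~[]~(p & ~q), u   [~->-rule on 2]
6. ~q, u   [~->-rule on 3]
7. ~p, u   [~->-rule on 3]
8. []~(p & ~q), v   [<>-rule on 4: fresh world v, uRv]
9. ~(p & ~q), u   [[]-rule on 8 via vRu]
10. ~(p & ~q), v   [[]-rule on 8 via vRv]
11. q, v   [~&-rule on 10 (branches; this branch)]
12. p & ~q, w   [~[]-rule on 5: fresh world w, uRw]
13. p, w   [&-rule on 12]
14. ~q, w   [&-rule on 12]
15. ~(p & ~q), w   [[]-rule on 8 via vRw]
16. q, w   [~&-rule on 15 (branches; this branch)]
Accessibility: uRu, uRv, uRw, vRu, vRv, vRw, wRu, wRv, wRw
Branch closes: q and ~q both at w.
Every branch closes (one shown): valid in S5.

S5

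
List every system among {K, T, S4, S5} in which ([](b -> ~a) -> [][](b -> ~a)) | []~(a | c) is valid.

T-tableau for the negation ~(([](b -> ~a) -> [][](b -> ~a)) | []~(a | c)):
1. ~(([](b -> ~a) -> [][](b -> ~a)) | []~(a | c)), 0
2. ~([](b -> ~a) -> [][](b -> ~a)), 0
3. ~[]~(a | c), 0
4. [](b -> ~a), 0
5. ~[][](b -> ~a), 0
6. b -> ~a, 0
7. ~a, 0
8. a | c, 1
9. b -> ~a, 1
10. c, 1
11. ~a, 1
12. ~[](b -> ~a), 2
13. b -> ~a, 2
14. ~a, 2
15. ~(b -> ~a), 3
16. b, 3
17. a, 3
Accessibility: 0R0, 0R1, 0R2, 1R1, 2R2, 2R3, 3R3
Complete open branch: countermodel on a T-frame, so not valid in T, nor in K (the same frame is also a K-frame).
S4-tableau for the negation ~(([](b -> ~a) -> [][](b -> ~a)) | []~(a | c)):
1. ~(([](b -> ~a) -> [][](b -> ~a)) | []~(a | c)), 0
2. ~([](b -> ~a) -> [][](b -> ~a)), 0
3. ~[]~(a | c), 0
4. [](b -> ~a), 0
5. ~[][](b -> ~a), 0
6. b -> ~a, 0
7. ~a, 0
8. a | c, 1
9. b -> ~a, 1
10. c, 1
11. ~a, 1
12. ~[](b -> ~a), 2
13. b -> ~a, 2
14. ~a, 2
15. ~(b -> ~a), 3
16. b, 3
17. a, 3
18. b -> ~a, 3
19. ~a, 3
Accessibility: 0R0, 0R1, 0R2, 0R3, 1R1, 2R2, 2R3, 3R3
Branch closes: a and ~a both at 3.
Every branch closes (one shown): valid in S4, hence also in S5 (every theorem of S4 is a theorem of S5).

S4, S5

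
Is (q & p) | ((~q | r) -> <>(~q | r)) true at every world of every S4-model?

Tableau for the negation ~((q & p) | ((~q | r) -> <>(~q | r))):
1. ~((q & p) | ((~q | r) -> <>(~q | r))), w0
2. ~(q & p), w0
3. ~((~q | r) -> <>(~q | r)), w0
4. ~q | r, w0
5. ~<>(~q | r), w0
6. ~(~q | r), w0
7. q, w0
8. ~r, w0
9. ~p, w0
10. r, w0
Accessibility: w0Rw0
Branch closes: r and ~r both at w0.
All branches of the negation close; one closing branch shown above.

Yes, valid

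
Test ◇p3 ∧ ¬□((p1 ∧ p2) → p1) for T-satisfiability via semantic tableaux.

Unsatisfiable

1. ◇p3 ∧ ¬□((p1 ∧ p2) → p1), u
2. ◇p3, u
3. ¬□((p1 ∧ p2) → p1), u
4. p3, v
5. ¬((p1 ∧ p2) → p1), w
6. p1 ∧ p2, w
7. ¬p1, w
8. p1, w
9. p2, w
Accessibility: uRu, uRv, uRw, vRv, wRw
Branch closes: p1 and ¬p1 both at w.
All branches of the tableau close; one closing branch shown above.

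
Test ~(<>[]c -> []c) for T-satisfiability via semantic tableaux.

1. ~(<>[]c -> []c), u
2. <>[]c, u   [~->-rule on 1]
3. ~[]c, u   [~->-rule on 1]
4. []c, v   [<>-rule on 2: fresh world v, uRv]
5. c, v   [[]-rule on 4 via vRv]
6. ~c, w   [~[]-rule on 3: fresh world w, uRw]
Accessibility: uRu, uRv, uRw, vRv, wRw

Satisfiable (open branch found)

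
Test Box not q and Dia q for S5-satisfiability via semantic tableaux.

1. Box not q and Dia q, w0
2. Box not q, w0   [and-rule on 1]
3. Dia q, w0   [and-rule on 1]
4. not q, w0   [Box-rule on 2 via w0Rw0]
5. q, w1   [Dia-rule on 3: fresh world w1, w0Rw1]
6. not q, w1   [Box-rule on 2 via w0Rw1]
Accessibility: w0Rw0, w0Rw1, w1Rw0, w1Rw1
Branch closes: q and not q both at w1.
(One branch shown.) All branches close.

Unsatisfiable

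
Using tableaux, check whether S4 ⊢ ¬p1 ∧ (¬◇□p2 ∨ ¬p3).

Invalid (countermodel exists)

Tableau for the negation ¬(¬p1 ∧ (¬◇□p2 ∨ ¬p3)):
1. ¬(¬p1 ∧ (¬◇□p2 ∨ ¬p3)), w0
2. ¬(¬◇□p2 ∨ ¬p3), w0   [¬∧-rule on 1 (branches; this branch)]
3. ◇□p2, w0   [¬∨-rule on 2]
4. p3, w0   [¬∨-rule on 2]
5. □p2, w1   [◇-rule on 3: fresh world w1, w0Rw1]
6. p2, w1   [□-rule on 5 via w1Rw1]
Accessibility: w0Rw0, w0Rw1, w1Rw1
The negation has an open branch (countermodel exists).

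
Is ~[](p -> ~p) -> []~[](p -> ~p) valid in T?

No, not valid

Tableau for the negation ~(~[](p -> ~p) -> []~[](p -> ~p)):
1. ~(~[](p -> ~p) -> []~[](p -> ~p)), u
2. ~[](p -> ~p), u
3. ~[]~[](p -> ~p), u
4. ~(p -> ~p), v
5. p, v
6. [](p -> ~p), w
7. p -> ~p, w
8. ~p, w
Accessibility: uRu, uRv, uRw, vRv, wRw
The negation has an open branch (countermodel exists).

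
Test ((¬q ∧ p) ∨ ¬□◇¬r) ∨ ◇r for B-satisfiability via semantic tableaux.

Satisfiable (open branch found)

1. ((¬q ∧ p) ∨ ¬□◇¬r) ∨ ◇r, u
2. ◇r, u
3. r, v
Accessibility: uRu, uRv, vRu, vRv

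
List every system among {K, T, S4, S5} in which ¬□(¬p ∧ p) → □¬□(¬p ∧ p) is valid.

K-tableau for the negation ¬(¬□(¬p ∧ p) → □¬□(¬p ∧ p)):
1. ¬(¬□(¬p ∧ p) → □¬□(¬p ∧ p)), 0
2. ¬□(¬p ∧ p), 0   [¬→-rule on 1]
3. ¬□¬□(¬p ∧ p), 0   [¬→-rule on 1]
4. ¬(¬p ∧ p), 1   [¬□-rule on 2: fresh world 1, 0R1]
5. ¬p, 1   [¬∧-rule on 4 (branches; this branch)]
6. □(¬p ∧ p), 2   [¬□-rule on 3: fresh world 2, 0R2]
Accessibility: 0R1, 0R2
Complete open branch: countermodel on a K-frame, so not valid in K.
T-tableau for the negation ¬(¬□(¬p ∧ p) → □¬□(¬p ∧ p)):
1. ¬(¬□(¬p ∧ p) → □¬□(¬p ∧ p)), 0
2. ¬□(¬p ∧ p), 0   [¬→-rule on 1]
3. ¬□¬□(¬p ∧ p), 0   [¬→-rule on 1]
4. ¬(¬p ∧ p), 1   [¬□-rule on 2: fresh world 1, 0R1]
5. ¬p, 1   [¬∧-rule on 4 (branches; this branch)]
6. □(¬p ∧ p), 2   [¬□-rule on 3: fresh world 2, 0R2]
7. ¬p ∧ p, 2   [□-rule on 6 via 2R2]
8. ¬p, 2   [∧-rule on 7]
9. p, 2   [∧-rule on 7]
Accessibility: 0R0, 0R1, 0R2, 1R1, 2R2
Branch closes: p and ¬p both at 2.
Every branch closes (one shown): valid in T, hence also in S4, S5 (every theorem of T is a theorem of S4 and S5).

T, S4, S5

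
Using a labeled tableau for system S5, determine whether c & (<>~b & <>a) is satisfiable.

1. c & (<>~b & <>a), 0
2. c, 0
3. <>~b & <>a, 0
4. <>~b, 0
5. <>a, 0
6. ~b, 1
7. a, 2
Accessibility: 0R0, 0R1, 0R2, 1R0, 1R1, 1R2, 2R0, 2R1, 2R2

Yes, satisfiable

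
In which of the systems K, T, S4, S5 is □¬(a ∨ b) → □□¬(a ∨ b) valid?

T-tableau for the negation ¬(□¬(a ∨ b) → □□¬(a ∨ b)):
1. ¬(□¬(a ∨ b) → □□¬(a ∨ b)), 0
2. □¬(a ∨ b), 0
3. ¬□□¬(a ∨ b), 0
4. ¬(a ∨ b), 0
5. ¬a, 0
6. ¬b, 0
7. ¬□¬(a ∨ b), 1
8. ¬(a ∨ b), 1
9. ¬a, 1
10. ¬b, 1
11. a ∨ b, 2
12. b, 2
Accessibility: 0R0, 0R1, 1R1, 1R2, 2R2
Complete open branch: countermodel on a T-frame, so not valid in T, nor in K (the same frame is also a K-frame).
S4-tableau for the negation ¬(□¬(a ∨ b) → □□¬(a ∨ b)):
1. ¬(□¬(a ∨ b) → □□¬(a ∨ b)), 0
2. □¬(a ∨ b), 0
3. ¬□□¬(a ∨ b), 0
4. ¬(a ∨ b), 0
5. ¬a, 0
6. ¬b, 0
7. ¬□¬(a ∨ b), 1
8. ¬(a ∨ b), 1
9. ¬a, 1
10. ¬b, 1
11. a ∨ b, 2
12. ¬(a ∨ b), 2
13. ¬a, 2
14. ¬b, 2
15. b, 2
Accessibility: 0R0, 0R1, 0R2, 1R1, 1R2, 2R2
Branch closes: b and ¬b both at 2.
Every branch closes (one shown): valid in S4, hence also in S5 (every theorem of S4 is a theorem of S5).

S4, S5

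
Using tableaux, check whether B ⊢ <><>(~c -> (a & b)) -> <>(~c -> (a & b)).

Tableau for the negation ~(<><>(~c -> (a & b)) -> <>(~c -> (a & b))):
1. ~(<><>(~c -> (a & b)) -> <>(~c -> (a & b))), u
2. <><>(~c -> (a & b)), u
3. ~<>(~c -> (a & b)), u
4. ~(~c -> (a & b)), u
5. ~c, u
6. ~(a & b), u
7. ~b, u
8. <>(~c -> (a & b)), v
9. ~(~c -> (a & b)), v
10. ~c, v
11. ~(a & b), v
12. ~b, v
13. ~c -> (a & b), w
14. a & b, w
15. a, w
16. b, w
Accessibility: uRu, uRv, vRu, vRv, vRw, wRv, wRw
The negation has an open branch (countermodel exists).

No, not valid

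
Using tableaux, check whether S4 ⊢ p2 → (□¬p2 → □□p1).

Valid

Tableau for the negation ¬(p2 → (□¬p2 → □□p1)):
1. ¬(p2 → (□¬p2 → □□p1)), w0
2. p2, w0
3. ¬(□¬p2 → □□p1), w0
4. □¬p2, w0
5. ¬□□p1, w0
6. ¬p2, w0
Accessibility: w0Rw0
Branch closes: p2 and ¬p2 both at w0.
Every branch of the negation's tableau closes; the branch above is one of them.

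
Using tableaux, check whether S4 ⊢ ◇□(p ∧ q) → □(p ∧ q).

Tableau for the negation ¬(◇□(p ∧ q) → □(p ∧ q)):
1. ¬(◇□(p ∧ q) → □(p ∧ q)), u
2. ◇□(p ∧ q), u
3. ¬□(p ∧ q), u
4. □(p ∧ q), v
5. p ∧ q, v
6. p, v
7. q, v
8. ¬(p ∧ q), w
9. ¬q, w
Accessibility: uRu, uRv, uRw, vRv, wRw
The negation has an open branch (countermodel exists).

Invalid (countermodel exists)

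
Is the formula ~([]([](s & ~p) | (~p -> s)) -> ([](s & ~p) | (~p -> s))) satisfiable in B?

No, unsatisfiable

1. ~([]([](s & ~p) | (~p -> s)) -> ([](s & ~p) | (~p -> s))), 0
2. []([](s & ~p) | (~p -> s)), 0   [~->-rule on 1]
3. ~([](s & ~p) | (~p -> s)), 0   [~->-rule on 1]
4. ~[](s & ~p), 0   [~|-rule on 3]
5. ~(~p -> s), 0   [~|-rule on 3]
6. ~p, 0   [~->-rule on 5]
7. ~s, 0   [~->-rule on 5]
8. [](s & ~p) | (~p -> s), 0   [[]-rule on 2 via 0R0]
9. [](s & ~p), 0   [|-rule on 8 (branches; this branch)]
10. s & ~p, 0   [[]-rule on 9 via 0R0]
11. s, 0   [&-rule on 10]
Accessibility: 0R0
Branch closes: s and ~s both at 0.
(One branch shown.) All branches close.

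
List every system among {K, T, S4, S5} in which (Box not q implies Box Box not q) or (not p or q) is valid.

S4, S5

T-tableau for the negation not ((Box not q implies Box Box not q) or (not p or q)):
1. not ((Box not q implies Box Box not q) or (not p or q)), w0
2. not (Box not q implies Box Box not q), w0
3. not (not p or q), w0
4. Box not q, w0
5. not Box Box not q, w0
6. p, w0
7. not q, w0
8. not Box not q, w1
9. not q, w1
10. q, w2
Accessibility: w0Rw0, w0Rw1, w1Rw1, w1Rw2, w2Rw2
Complete open branch: countermodel on a T-frame, so not valid in T, nor in K (the same frame is also a K-frame).
S4-tableau for the negation not ((Box not q implies Box Box not q) or (not p or q)):
1. not ((Box not q implies Box Box not q) or (not p or q)), w0
2. not (Box not q implies Box Box not q), w0
3. not (not p or q), w0
4. Box not q, w0
5. not Box Box not q, w0
6. p, w0
7. not q, w0
8. not Box not q, w1
9. not q, w1
10. q, w2
11. not q, w2
Accessibility: w0Rw0, w0Rw1, w0Rw2, w1Rw1, w1Rw2, w2Rw2
Branch closes: q and not q both at w2.
Every branch closes (one shown): valid in S4, hence also in S5 (every theorem of S4 is a theorem of S5).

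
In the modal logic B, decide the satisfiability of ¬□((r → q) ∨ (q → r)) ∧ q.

No, unsatisfiable

1. ¬□((r → q) ∨ (q → r)) ∧ q, w0
2. ¬□((r → q) ∨ (q → r)), w0
3. q, w0
4. ¬((r → q) ∨ (q → r)), w1
5. ¬(r → q), w1
6. ¬(q → r), w1
7. r, w1
8. ¬q, w1
9. q, w1
10. ¬r, w1
Accessibility: w0Rw0, w0Rw1, w1Rw0, w1Rw1
Branch closes: q and ¬q both at w1.
All branches of the tableau close; one closing branch shown above.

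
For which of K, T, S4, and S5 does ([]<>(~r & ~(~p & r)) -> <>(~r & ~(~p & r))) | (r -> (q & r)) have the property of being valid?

T, S4, S5

T-tableau for the negation ~(([]<>(~r & ~(~p & r)) -> <>(~r & ~(~p & r))) | (r -> (q & r))):
1. ~(([]<>(~r & ~(~p & r)) -> <>(~r & ~(~p & r))) | (r -> (q & r))), 0
2. ~([]<>(~r & ~(~p & r)) -> <>(~r & ~(~p & r))), 0
3. ~(r -> (q & r)), 0
4. []<>(~r & ~(~p & r)), 0
5. ~<>(~r & ~(~p & r)), 0
6. r, 0
7. ~(q & r), 0
8. <>(~r & ~(~p & r)), 0
9. ~(~r & ~(~p & r)), 0
10. ~q, 0
11. ~p & r, 0
12. ~p, 0
13. ~r & ~(~p & r), 1
14. ~r, 1
15. ~(~p & r), 1
16. <>(~r & ~(~p & r)), 1
17. ~(~r & ~(~p & r)), 1
18. ~p & r, 1
19. ~p, 1
20. r, 1
Accessibility: 0R0, 0R1, 1R1
Branch closes: r and ~r both at 1.
Every branch closes (one shown): valid in T, hence also in S4, S5 (every theorem of T is a theorem of S4 and S5).
K-tableau for the negation ~(([]<>(~r & ~(~p & r)) -> <>(~r & ~(~p & r))) | (r -> (q & r))):
1. ~(([]<>(~r & ~(~p & r)) -> <>(~r & ~(~p & r))) | (r -> (q & r))), 0
2. ~([]<>(~r & ~(~p & r)) -> <>(~r & ~(~p & r))), 0
3. ~(r -> (q & r)), 0
4. []<>(~r & ~(~p & r)), 0
5. ~<>(~r & ~(~p & r)), 0
6. r, 0
7. ~(q & r), 0
8. ~q, 0
Complete open branch: countermodel on a K-frame, so not valid in K.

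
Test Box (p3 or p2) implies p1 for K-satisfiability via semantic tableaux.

Yes, satisfiable

1. Box (p3 or p2) implies p1, w0
2. p1, w0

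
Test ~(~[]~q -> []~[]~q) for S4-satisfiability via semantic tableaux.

Yes, satisfiable

1. ~(~[]~q -> []~[]~q), u
2. ~[]~q, u   [~->-rule on 1]
3. ~[]~[]~q, u   [~->-rule on 1]
4. q, v   [~[]-rule on 2: fresh world v, uRv]
5. []~q, w   [~[]-rule on 3: fresh world w, uRw]
6. ~q, w   [[]-rule on 5 via wRw]
Accessibility: uRu, uRv, uRw, vRv, wRw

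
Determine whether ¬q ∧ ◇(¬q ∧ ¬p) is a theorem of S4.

Invalid (countermodel exists)

Tableau for the negation ¬(¬q ∧ ◇(¬q ∧ ¬p)):
1. ¬(¬q ∧ ◇(¬q ∧ ¬p)), u
2. ¬◇(¬q ∧ ¬p), u
3. ¬(¬q ∧ ¬p), u
4. p, u
Accessibility: uRu
The negation has an open branch (countermodel exists).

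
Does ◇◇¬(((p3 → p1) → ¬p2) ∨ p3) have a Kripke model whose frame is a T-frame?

Yes, satisfiable

1. ◇◇¬(((p3 → p1) → ¬p2) ∨ p3), 0
2. ◇¬(((p3 → p1) → ¬p2) ∨ p3), 1
3. ¬(((p3 → p1) → ¬p2) ∨ p3), 2
4. ¬((p3 → p1) → ¬p2), 2
5. ¬p3, 2
6. p3 → p1, 2
7. p2, 2
8. p1, 2
Accessibility: 0R0, 0R1, 1R1, 1R2, 2R2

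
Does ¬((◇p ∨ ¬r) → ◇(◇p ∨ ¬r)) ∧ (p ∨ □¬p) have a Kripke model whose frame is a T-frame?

1. ¬((◇p ∨ ¬r) → ◇(◇p ∨ ¬r)) ∧ (p ∨ □¬p), u
2. ¬((◇p ∨ ¬r) → ◇(◇p ∨ ¬r)), u   [∧-rule on 1]
3. p ∨ □¬p, u   [∧-rule on 1]
4. ◇p ∨ ¬r, u   [¬→-rule on 2]
5. ¬◇(◇p ∨ ¬r), u   [¬→-rule on 2]
6. ¬(◇p ∨ ¬r), u   [¬◇-rule on 5 via uRu]
7. ¬◇p, u   [¬∨-rule on 6]
8. r, u   [¬∨-rule on 6]
9. ¬p, u   [¬◇-rule on 7 via uRu]
10. □¬p, u   [∨-rule on 3 (branches; this branch)]
11. ◇p, u   [∨-rule on 4 (branches; this branch)]
12. p, v   [◇-rule on 11: fresh world v, uRv]
13. ¬(◇p ∨ ¬r), v   [¬◇-rule on 5 via uRv]
14. ¬◇p, v   [¬∨-rule on 13]
15. r, v   [¬∨-rule on 13]
16. ¬p, v   [¬◇-rule on 7 via uRv]
Accessibility: uRu, uRv, vRv
Branch closes: p and ¬p both at v.
(One branch shown.) All branches close.

No, unsatisfiable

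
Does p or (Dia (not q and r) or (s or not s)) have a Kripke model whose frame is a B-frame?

Yes, satisfiable

1. p or (Dia (not q and r) or (s or not s)), w0
2. Dia (not q and r) or (s or not s), w0
3. s or not s, w0
4. not s, w0
Accessibility: w0Rw0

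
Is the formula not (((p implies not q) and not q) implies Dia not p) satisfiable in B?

Yes, satisfiable

1. not (((p implies not q) and not q) implies Dia not p), w0
2. (p implies not q) and not q, w0
3. not Dia not p, w0
4. p implies not q, w0
5. not q, w0
6. p, w0
Accessibility: w0Rw0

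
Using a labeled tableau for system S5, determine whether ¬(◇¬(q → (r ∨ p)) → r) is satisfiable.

Satisfiable

1. ¬(◇¬(q → (r ∨ p)) → r), w0
2. ◇¬(q → (r ∨ p)), w0
3. ¬r, w0
4. ¬(q → (r ∨ p)), w1
5. q, w1
6. ¬(r ∨ p), w1
7. ¬r, w1
8. ¬p, w1
Accessibility: w0Rw0, w0Rw1, w1Rw0, w1Rw1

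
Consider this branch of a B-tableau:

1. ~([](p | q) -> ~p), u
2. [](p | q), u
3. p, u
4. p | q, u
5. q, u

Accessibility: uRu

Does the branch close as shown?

No, open

No atom appears with both signs at the same world.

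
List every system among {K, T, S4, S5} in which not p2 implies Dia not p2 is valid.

K-tableau for the negation not (not p2 implies Dia not p2):
1. not (not p2 implies Dia not p2), w0
2. not p2, w0
3. not Dia not p2, w0
Complete open branch: countermodel on a K-frame, so not valid in K.
T-tableau for the negation not (not p2 implies Dia not p2):
1. not (not p2 implies Dia not p2), w0
2. not p2, w0
3. not Dia not p2, w0
4. p2, w0
Accessibility: w0Rw0
Branch closes: p2 and not p2 both at w0.
Every branch closes (one shown): valid in T, hence also in S4, S5 (every theorem of T is a theorem of S4 and S5).

T, S4, S5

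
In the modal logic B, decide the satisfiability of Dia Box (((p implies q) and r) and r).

Yes, satisfiable

1. Dia Box (((p implies q) and r) and r), u
2. Box (((p implies q) and r) and r), v
3. ((p implies q) and r) and r, u
4. (p implies q) and r, u
5. r, u
6. p implies q, u
7. ((p implies q) and r) and r, v
8. (p implies q) and r, v
9. r, v
10. p implies q, v
11. q, u
12. q, v
Accessibility: uRu, uRv, vRu, vRv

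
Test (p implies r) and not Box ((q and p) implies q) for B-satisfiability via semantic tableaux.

1. (p implies r) and not Box ((q and p) implies q), 0
2. p implies r, 0   [and-rule on 1]
3. not Box ((q and p) implies q), 0   [and-rule on 1]
4. r, 0   [implies-rule on 2 (branches; this branch)]
5. not ((q and p) implies q), 1   [neg-Box-rule on 3: fresh world 1, 0R1]
6. q and p, 1   [neg-implies-rule on 5]
7. not q, 1   [neg-implies-rule on 5]
8. q, 1   [and-rule on 6]
9. p, 1   [and-rule on 6]
Accessibility: 0R0, 0R1, 1R0, 1R1
Branch closes: q and not q both at 1.
(One branch shown.) All branches close.

Unsatisfiable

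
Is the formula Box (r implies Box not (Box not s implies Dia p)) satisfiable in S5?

1. Box (r implies Box not (Box not s implies Dia p)), 0
2. r implies Box not (Box not s implies Dia p), 0   [Box-rule on 1 via 0R0]
3. Box not (Box not s implies Dia p), 0   [implies-rule on 2 (branches; this branch)]
4. not (Box not s implies Dia p), 0   [Box-rule on 3 via 0R0]
5. Box not s, 0   [neg-implies-rule on 4]
6. not Dia p, 0   [neg-implies-rule on 4]
7. not s, 0   [Box-rule on 5 via 0R0]
8. not p, 0   [neg-Dia-rule on 6 via 0R0]
Accessibility: 0R0

Satisfiable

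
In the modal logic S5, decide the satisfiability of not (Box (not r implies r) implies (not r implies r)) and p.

1. not (Box (not r implies r) implies (not r implies r)) and p, 0
2. not (Box (not r implies r) implies (not r implies r)), 0
3. p, 0
4. Box (not r implies r), 0
5. not (not r implies r), 0
6. not r, 0
7. not r implies r, 0
8. r, 0
Accessibility: 0R0
Branch closes: r and not r both at 0.
All branches of the tableau close; one closing branch shown above.

Unsatisfiable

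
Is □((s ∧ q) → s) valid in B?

Yes, valid

Tableau for the negation ¬□((s ∧ q) → s):
1. ¬□((s ∧ q) → s), w0
2. ¬((s ∧ q) → s), w1   [¬□-rule on 1: fresh world w1, w0Rw1]
3. s ∧ q, w1   [¬→-rule on 2]
4. ¬s, w1   [¬→-rule on 2]
5. s, w1   [∧-rule on 3]
6. q, w1   [∧-rule on 3]
Accessibility: w0Rw0, w0Rw1, w1Rw0, w1Rw1
Branch closes: s and ¬s both at w1.
Every branch of the negation's tableau closes; the branch above is one of them.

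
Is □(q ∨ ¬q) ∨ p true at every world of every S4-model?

Tableau for the negation ¬(□(q ∨ ¬q) ∨ p):
1. ¬(□(q ∨ ¬q) ∨ p), u
2. ¬□(q ∨ ¬q), u
3. ¬p, u
4. ¬(q ∨ ¬q), v
5. ¬q, v
6. q, v
Accessibility: uRu, uRv, vRv
Branch closes: q and ¬q both at v.
Every branch of the negation's tableau closes; the branch above is one of them.

Yes, valid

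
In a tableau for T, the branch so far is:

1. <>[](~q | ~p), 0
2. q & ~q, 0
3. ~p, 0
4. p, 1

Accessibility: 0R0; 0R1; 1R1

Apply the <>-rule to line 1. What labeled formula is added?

a fresh world 2 with 0R2, and [](~q | ~p) at 2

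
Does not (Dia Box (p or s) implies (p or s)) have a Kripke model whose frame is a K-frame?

1. not (Dia Box (p or s) implies (p or s)), w0
2. Dia Box (p or s), w0
3. not (p or s), w0
4. not p, w0
5. not s, w0
6. Box (p or s), w1
Accessibility: w0Rw1

Satisfiable (open branch found)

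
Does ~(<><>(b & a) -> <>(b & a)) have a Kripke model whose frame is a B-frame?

Satisfiable (open branch found)

1. ~(<><>(b & a) -> <>(b & a)), 0
2. <><>(b & a), 0
3. ~<>(b & a), 0
4. ~(b & a), 0
5. ~a, 0
6. <>(b & a), 1
7. ~(b & a), 1
8. ~a, 1
9. b & a, 2
10. b, 2
11. a, 2
Accessibility: 0R0, 0R1, 1R0, 1R1, 1R2, 2R1, 2R2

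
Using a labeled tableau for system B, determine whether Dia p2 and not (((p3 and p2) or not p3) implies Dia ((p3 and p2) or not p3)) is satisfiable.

1. Dia p2 and not (((p3 and p2) or not p3) implies Dia ((p3 and p2) or not p3)), u
2. Dia p2, u
3. not (((p3 and p2) or not p3) implies Dia ((p3 and p2) or not p3)), u
4. (p3 and p2) or not p3, u
5. not Dia ((p3 and p2) or not p3), u
6. not ((p3 and p2) or not p3), u
7. not (p3 and p2), u
8. p3, u
9. p3 and p2, u
10. p2, u
11. not p2, u
Accessibility: uRu
Branch closes: p2 and not p2 both at u.
(One branch shown.) All branches close.

Unsatisfiable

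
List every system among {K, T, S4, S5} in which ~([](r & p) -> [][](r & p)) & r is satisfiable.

K, T

S4-tableau for the formula:
1. ~([](r & p) -> [][](r & p)) & r, u
2. ~([](r & p) -> [][](r & p)), u
3. r, u
4. [](r & p), u
5. ~[][](r & p), u
6. r & p, u
7. p, u
8. ~[](r & p), v
9. r & p, v
10. r, v
11. p, v
12. ~(r & p), w
13. r & p, w
14. r, w
15. p, w
16. ~p, w
Accessibility: uRu, uRv, uRw, vRv, vRw, wRw
Branch closes: p and ~p both at w.
Every branch closes (one shown): unsatisfiable in S4, hence also in S5 (every S5-frame is an S4-frame).
T-tableau for the formula:
1. ~([](r & p) -> [][](r & p)) & r, u
2. ~([](r & p) -> [][](r & p)), u
3. r, u
4. [](r & p), u
5. ~[][](r & p), u
6. r & p, u
7. p, u
8. ~[](r & p), v
9. r & p, v
10. r, v
11. p, v
12. ~(r & p), w
13. ~p, w
Accessibility: uRu, uRv, vRv, vRw, wRw
Complete open branch: satisfiable in T, hence also in K (this T-model is also a K-model).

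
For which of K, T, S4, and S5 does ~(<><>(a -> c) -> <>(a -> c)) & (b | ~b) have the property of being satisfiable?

T-tableau for the formula:
1. ~(<><>(a -> c) -> <>(a -> c)) & (b | ~b), 0
2. ~(<><>(a -> c) -> <>(a -> c)), 0   [&-rule on 1]
3. b | ~b, 0   [&-rule on 1]
4. <><>(a -> c), 0   [~->-rule on 2]
5. ~<>(a -> c), 0   [~->-rule on 2]
6. ~(a -> c), 0   [~<>-rule on 5 via 0R0]
7. a, 0   [~->-rule on 6]
8. ~c, 0   [~->-rule on 6]
9. ~b, 0   [|-rule on 3 (branches; this branch)]
10. <>(a -> c), 1   [<>-rule on 4: fresh world 1, 0R1]
11. ~(a -> c), 1   [~<>-rule on 5 via 0R1]
12. a, 1   [~->-rule on 11]
13. ~c, 1   [~->-rule on 11]
14. a -> c, 2   [<>-rule on 10: fresh world 2, 1R2]
15. c, 2   [->-rule on 14 (branches; this branch)]
Accessibility: 0R0, 0R1, 1R1, 1R2, 2R2
Complete open branch: satisfiable in T, hence also in K (this T-model is also a K-model).
S4-tableau for the formula:
1. ~(<><>(a -> c) -> <>(a -> c)) & (b | ~b), 0
2. ~(<><>(a -> c) -> <>(a -> c)), 0   [&-rule on 1]
3. b | ~b, 0   [&-rule on 1]
4. <><>(a -> c), 0   [~->-rule on 2]
5. ~<>(a -> c), 0   [~->-rule on 2]
6. ~(a -> c), 0   [~<>-rule on 5 via 0R0]
7. a, 0   [~->-rule on 6]
8. ~c, 0   [~->-rule on 6]
9. ~b, 0   [|-rule on 3 (branches; this branch)]
10. <>(a -> c), 1   [<>-rule on 4: fresh world 1, 0R1]
11. ~(a -> c), 1   [~<>-rule on 5 via 0R1]
12. a, 1   [~->-rule on 11]
13. ~c, 1   [~->-rule on 11]
14. a -> c, 2   [<>-rule on 10: fresh world 2, 1R2]
15. ~(a -> c), 2   [~<>-rule on 5 via 0R2]
16. a, 2   [~->-rule on 15]
17. ~c, 2   [~->-rule on 15]
18. c, 2   [->-rule on 14 (branches; this branch)]
Accessibility: 0R0, 0R1, 0R2, 1R1, 1R2, 2R2
Branch closes: c and ~c both at 2.
Every branch closes (one shown): unsatisfiable in S4, hence also in S5 (every S5-frame is an S4-frame).

K, T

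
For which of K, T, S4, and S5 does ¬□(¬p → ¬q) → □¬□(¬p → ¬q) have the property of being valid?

S5

S5-tableau for the negation ¬(¬□(¬p → ¬q) → □¬□(¬p → ¬q)):
1. ¬(¬□(¬p → ¬q) → □¬□(¬p → ¬q)), u
2. ¬□(¬p → ¬q), u   [¬→-rule on 1]
3. ¬□¬□(¬p → ¬q), u   [¬→-rule on 1]
4. ¬(¬p → ¬q), v   [¬□-rule on 2: fresh world v, uRv]
5. ¬p, v   [¬→-rule on 4]
6. q, v   [¬→-rule on 4]
7. □(¬p → ¬q), w   [¬□-rule on 3: fresh world w, uRw]
8. ¬p → ¬q, u   [□-rule on 7 via wRu]
9. ¬p → ¬q, v   [□-rule on 7 via wRv]
10. ¬p → ¬q, w   [□-rule on 7 via wRw]
11. ¬q, u   [→-rule on 8 (branches; this branch)]
12. ¬q, v   [→-rule on 9 (branches; this branch)]
Accessibility: uRu, uRv, uRw, vRu, vRv, vRw, wRu, wRv, wRw
Branch closes: q and ¬q both at v.
Every branch closes (one shown): valid in S5.
S4-tableau for the negation ¬(¬□(¬p → ¬q) → □¬□(¬p → ¬q)):
1. ¬(¬□(¬p → ¬q) → □¬□(¬p → ¬q)), u
2. ¬□(¬p → ¬q), u   [¬→-rule on 1]
3. ¬□¬□(¬p → ¬q), u   [¬→-rule on 1]
4. ¬(¬p → ¬q), v   [¬□-rule on 2: fresh world v, uRv]
5. ¬p, v   [¬→-rule on 4]
6. q, v   [¬→-rule on 4]
7. □(¬p → ¬q), w   [¬□-rule on 3: fresh world w, uRw]
8. ¬p → ¬q, w   [□-rule on 7 via wRw]
9. ¬q, w   [→-rule on 8 (branches; this branch)]
Accessibility: uRu, uRv, uRw, vRv, wRw
Complete open branch: countermodel on an S4-frame, so not valid in S4, nor in K, T (the same frame is also a K-frame and a T-frame).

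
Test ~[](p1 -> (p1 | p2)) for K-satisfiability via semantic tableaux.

Unsatisfiable (every branch closes)

1. ~[](p1 -> (p1 | p2)), 0
2. ~(p1 -> (p1 | p2)), 1
3. p1, 1
4. ~(p1 | p2), 1
5. ~p1, 1
6. ~p2, 1
Accessibility: 0R1
Branch closes: p1 and ~p1 both at 1.
All branches of the tableau close; one closing branch shown above.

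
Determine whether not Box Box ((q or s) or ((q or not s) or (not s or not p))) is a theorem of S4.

No, not valid

Tableau for the negation Box Box ((q or s) or ((q or not s) or (not s or not p))):
1. Box Box ((q or s) or ((q or not s) or (not s or not p))), 0
2. Box ((q or s) or ((q or not s) or (not s or not p))), 0
3. (q or s) or ((q or not s) or (not s or not p)), 0
4. (q or not s) or (not s or not p), 0
5. not s or not p, 0
6. not p, 0
Accessibility: 0R0
The negation has an open branch (countermodel exists).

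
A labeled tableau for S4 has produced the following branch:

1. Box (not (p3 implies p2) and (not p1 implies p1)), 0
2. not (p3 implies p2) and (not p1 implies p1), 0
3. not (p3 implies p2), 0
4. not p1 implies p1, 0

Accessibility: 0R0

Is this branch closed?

No, open

There is no literal clash: for every atom and world, at most one sign appears.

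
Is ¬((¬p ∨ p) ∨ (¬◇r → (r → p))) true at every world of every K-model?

Not valid

Tableau for the negation (¬p ∨ p) ∨ (¬◇r → (r → p)):
1. (¬p ∨ p) ∨ (¬◇r → (r → p)), w0
2. ¬◇r → (r → p), w0   [∨-rule on 1 (branches; this branch)]
3. r → p, w0   [→-rule on 2 (branches; this branch)]
4. p, w0   [→-rule on 3 (branches; this branch)]
The negation has an open branch (countermodel exists).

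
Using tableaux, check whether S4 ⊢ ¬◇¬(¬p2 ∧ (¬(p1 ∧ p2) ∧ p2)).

Tableau for the negation ◇¬(¬p2 ∧ (¬(p1 ∧ p2) ∧ p2)):
1. ◇¬(¬p2 ∧ (¬(p1 ∧ p2) ∧ p2)), u
2. ¬(¬p2 ∧ (¬(p1 ∧ p2) ∧ p2)), v   [◇-rule on 1: fresh world v, uRv]
3. ¬(¬(p1 ∧ p2) ∧ p2), v   [¬∧-rule on 2 (branches; this branch)]
4. ¬p2, v   [¬∧-rule on 3 (branches; this branch)]
Accessibility: uRu, uRv, vRv
The negation has an open branch (countermodel exists).

No, not valid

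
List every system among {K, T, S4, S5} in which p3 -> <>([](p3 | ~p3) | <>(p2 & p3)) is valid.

T-tableau for the negation ~(p3 -> <>([](p3 | ~p3) | <>(p2 & p3))):
1. ~(p3 -> <>([](p3 | ~p3) | <>(p2 & p3))), 0
2. p3, 0   [~->-rule on 1]
3. ~<>([](p3 | ~p3) | <>(p2 & p3)), 0   [~->-rule on 1]
4. ~([](p3 | ~p3) | <>(p2 & p3)), 0   [~<>-rule on 3 via 0R0]
5. ~[](p3 | ~p3), 0   [~|-rule on 4]
6. ~<>(p2 & p3), 0   [~|-rule on 4]
7. ~(p2 & p3), 0   [~<>-rule on 6 via 0R0]
8. ~p2, 0   [~&-rule on 7 (branches; this branch)]
9. ~(p3 | ~p3), 1   [~[]-rule on 5: fresh world 1, 0R1]
10. ~p3, 1   [~|-rule on 9]
11. p3, 1   [~|-rule on 9]
Accessibility: 0R0, 0R1, 1R1
Branch closes: p3 and ~p3 both at 1.
Every branch closes (one shown): valid in T, hence also in S4, S5 (every theorem of T is a theorem of S4 and S5).
K-tableau for the negation ~(p3 -> <>([](p3 | ~p3) | <>(p2 & p3))):
1. ~(p3 -> <>([](p3 | ~p3) | <>(p2 & p3))), 0
2. p3, 0   [~->-rule on 1]
3. ~<>([](p3 | ~p3) | <>(p2 & p3)), 0   [~->-rule on 1]
Complete open branch: countermodel on a K-frame, so not valid in K.

T, S4, S5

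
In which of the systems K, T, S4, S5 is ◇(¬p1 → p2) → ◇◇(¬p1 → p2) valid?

T, S4, S5

K-tableau for the negation ¬(◇(¬p1 → p2) → ◇◇(¬p1 → p2)):
1. ¬(◇(¬p1 → p2) → ◇◇(¬p1 → p2)), 0
2. ◇(¬p1 → p2), 0
3. ¬◇◇(¬p1 → p2), 0
4. ¬p1 → p2, 1
5. ¬◇(¬p1 → p2), 1
6. p2, 1
Accessibility: 0R1
Complete open branch: countermodel on a K-frame, so not valid in K.
T-tableau for the negation ¬(◇(¬p1 → p2) → ◇◇(¬p1 → p2)):
1. ¬(◇(¬p1 → p2) → ◇◇(¬p1 → p2)), 0
2. ◇(¬p1 → p2), 0
3. ¬◇◇(¬p1 → p2), 0
4. ¬◇(¬p1 → p2), 0
5. ¬(¬p1 → p2), 0
6. ¬p1, 0
7. ¬p2, 0
8. ¬p1 → p2, 1
9. ¬◇(¬p1 → p2), 1
10. ¬(¬p1 → p2), 1
11. ¬p1, 1
12. ¬p2, 1
13. p2, 1
Accessibility: 0R0, 0R1, 1R1
Branch closes: p2 and ¬p2 both at 1.
Every branch closes (one shown): valid in T, hence also in S4, S5 (every theorem of T is a theorem of S4 and S5).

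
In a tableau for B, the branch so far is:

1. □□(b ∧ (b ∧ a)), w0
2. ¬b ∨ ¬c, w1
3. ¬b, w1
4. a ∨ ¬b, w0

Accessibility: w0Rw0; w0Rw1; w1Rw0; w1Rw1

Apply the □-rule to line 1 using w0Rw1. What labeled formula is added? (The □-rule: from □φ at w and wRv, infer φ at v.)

□(b ∧ (b ∧ a)), w1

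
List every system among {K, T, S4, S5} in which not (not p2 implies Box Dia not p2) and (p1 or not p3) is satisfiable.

S5-tableau for the formula:
1. not (not p2 implies Box Dia not p2) and (p1 or not p3), u
2. not (not p2 implies Box Dia not p2), u
3. p1 or not p3, u
4. not p2, u
5. not Box Dia not p2, u
6. not p3, u
7. not Dia not p2, v
8. p2, u
Accessibility: uRu, uRv, vRu, vRv
Branch closes: p2 and not p2 both at u.
Every branch closes (one shown): unsatisfiable in S5.
S4-tableau for the formula:
1. not (not p2 implies Box Dia not p2) and (p1 or not p3), u
2. not (not p2 implies Box Dia not p2), u
3. p1 or not p3, u
4. not p2, u
5. not Box Dia not p2, u
6. not p3, u
7. not Dia not p2, v
8. p2, v
Accessibility: uRu, uRv, vRv
Complete open branch: satisfiable in S4, hence also in K, T (this S4-model is also a K-model and a T-model).

K, T, S4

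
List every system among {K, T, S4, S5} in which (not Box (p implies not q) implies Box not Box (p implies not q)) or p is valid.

S5

S4-tableau for the negation not ((not Box (p implies not q) implies Box not Box (p implies not q)) or p):
1. not ((not Box (p implies not q) implies Box not Box (p implies not q)) or p), u
2. not (not Box (p implies not q) implies Box not Box (p implies not q)), u
3. not p, u
4. not Box (p implies not q), u
5. not Box not Box (p implies not q), u
6. not (p implies not q), v
7. p, v
8. q, v
9. Box (p implies not q), w
10. p implies not q, w
11. not q, w
Accessibility: uRu, uRv, uRw, vRv, wRw
Complete open branch: countermodel on an S4-frame, so not valid in S4, nor in K, T (the same frame is also a K-frame and a T-frame).
S5-tableau for the negation not ((not Box (p implies not q) implies Box not Box (p implies not q)) or p):
1. not ((not Box (p implies not q) implies Box not Box (p implies not q)) or p), u
2. not (not Box (p implies not q) implies Box not Box (p implies not q)), u
3. not p, u
4. not Box (p implies not q), u
5. not Box not Box (p implies not q), u
6. not (p implies not q), v
7. p, v
8. q, v
9. Box (p implies not q), w
10. p implies not q, u
11. p implies not q, v
12. p implies not q, w
13. not q, u
14. not q, v
Accessibility: uRu, uRv, uRw, vRu, vRv, vRw, wRu, wRv, wRw
Branch closes: q and not q both at v.
Every branch closes (one shown): valid in S5.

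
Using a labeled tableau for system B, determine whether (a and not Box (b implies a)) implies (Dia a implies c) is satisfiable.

1. (a and not Box (b implies a)) implies (Dia a implies c), u
2. Dia a implies c, u
3. c, u
Accessibility: uRu

Satisfiable (open branch found)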